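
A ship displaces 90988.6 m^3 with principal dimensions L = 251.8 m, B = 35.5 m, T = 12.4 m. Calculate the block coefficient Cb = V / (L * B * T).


Formula: Cb = V / (L * B * T)
Step 1 — L * B * T = 251.8 * 35.5 * 12.4 = 110842.36 m^3
Step 2 — Cb = 90988.6 / 110842.36 ≈ 0.82088 (5 s.f.)

0.82088


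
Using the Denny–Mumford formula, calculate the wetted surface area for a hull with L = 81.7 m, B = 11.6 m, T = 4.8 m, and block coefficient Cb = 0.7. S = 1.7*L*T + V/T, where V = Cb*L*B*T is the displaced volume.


Formula: S = 1.7*L*T + V/T with V = Cb*L*B*T, i.e. S = L * (1.7*T + Cb*B)
Step 1 — 1.7*T = 1.7 * 4.8 = 8.16 m
Step 2 — Cb*B = 0.7 * 11.6 = 8.12 m
Step 3 — 1.7*T + Cb*B = 8.16 + 8.12 = 16.28 m
Step 4 — S = 81.7 * 16.28 ≈ 1330.1 m^2 (5 s.f.)

1330.1 m^2


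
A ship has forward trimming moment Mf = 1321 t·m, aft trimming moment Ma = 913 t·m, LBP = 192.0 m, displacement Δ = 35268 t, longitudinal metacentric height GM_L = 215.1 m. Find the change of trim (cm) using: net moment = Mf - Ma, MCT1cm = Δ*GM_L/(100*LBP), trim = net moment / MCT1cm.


Formula: net trimming moment = Mf - Ma; MCT1cm = Δ*GM_L/(100*LBP); trim = net moment / MCT1cm
Step 1 — net trimming moment = 1321 - 913 = 408 t·m
Step 2 — MCT1cm = 35268 * 215.1 / (100 * 192.0) = 395.1118 t·m/cm
Step 3 — trim = 408 / 395.1118 ≈ 1.0326 cm (5 s.f.)

1.0326 cm


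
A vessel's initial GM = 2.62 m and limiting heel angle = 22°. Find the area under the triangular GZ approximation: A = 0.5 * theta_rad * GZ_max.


Formula: GZ_max = GM * sin(theta); Area = 0.5 * theta_rad * GZ_max
Step 1 — GZ_max = 2.62 * sin(22°) = 2.62 * 0.374607 = 0.98147 m
Step 2 — theta_rad = 22 * pi/180 = 0.383972 rad
Step 3 — Area = 0.5 * 0.383972 * 0.98147 ≈ 0.18843 m·rad (5 s.f.)

0.18843 m·rad


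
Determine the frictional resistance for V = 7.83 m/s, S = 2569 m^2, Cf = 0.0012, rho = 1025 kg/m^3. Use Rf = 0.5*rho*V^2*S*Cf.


Formula: Rf = 0.5 * rho * V^2 * S * Cf
Step 1 — V^2 = 7.83^2 = 61.3089
Step 2 — 0.5 * rho * V^2 = 0.5 * 1025 * 61.3089 = 31420.81125
Step 3 — Rf = 31420.81125 * 2569 * 0.0012 ≈ 96864 N (5 s.f.)

96864 N


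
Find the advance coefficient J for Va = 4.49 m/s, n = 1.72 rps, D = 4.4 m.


Formula: J = Va / (n * D)
Step 1 — n * D = 1.72 * 4.4 = 7.568
Step 2 — J = 4.49 / 7.568 ≈ 0.59329 (5 s.f.)

0.59329


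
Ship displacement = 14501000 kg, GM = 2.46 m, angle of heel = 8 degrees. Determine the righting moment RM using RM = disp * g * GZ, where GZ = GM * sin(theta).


Formula: GZ = GM * sin(theta); RM = disp * g * GZ
Step 1 — GZ = 2.46 * sin(8°) = 2.46 * 0.139173 = 0.342366 m
Step 2 — RM = 14501000 * 9.81 * 0.342366 ≈ 48703000 N·m (5 s.f.)

48703000 N·m


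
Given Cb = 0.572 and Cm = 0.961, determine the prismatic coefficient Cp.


Formula: Cp = Cb / Cm
Substituting: Cp = 0.572 / 0.961
Result: Cp ≈ 0.59521 (5 s.f.)

0.59521


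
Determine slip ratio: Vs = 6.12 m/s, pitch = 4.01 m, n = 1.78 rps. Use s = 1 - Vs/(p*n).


Formula: s = 1 - Vs / (p * n)
Step 1 — p * n = 4.01 * 1.78 = 7.1378
Step 2 — Vs / (p*n) = 6.12 / 7.1378 = 0.857407 (6 d.p.)
Step 3 — s = 1 - 0.857407 = 0.142593

0.142593


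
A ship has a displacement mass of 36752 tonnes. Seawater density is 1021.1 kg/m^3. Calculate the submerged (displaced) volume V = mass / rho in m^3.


Formula: V = mass / rho
Step 1 — convert tonnes to kg: 36752 t * 1000 = 36752000 kg
Step 2 — V = 36752000 / 1021.1 ≈ 35993 m^3 (5 s.f.)

35993 m^3


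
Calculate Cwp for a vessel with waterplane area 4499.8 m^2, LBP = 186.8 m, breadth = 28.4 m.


Formula: Cwp = Aw / (L * B)
Step 1 — L * B = 186.8 * 28.4 = 5305.12 m^2
Step 2 — Cwp = 4499.8 / 5305.12 ≈ 0.84820 (5 s.f.)

0.84820


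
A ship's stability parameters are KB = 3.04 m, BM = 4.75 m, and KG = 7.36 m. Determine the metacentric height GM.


Formula: GM = KB + BM - KG
Step 1 — KM = KB + BM = 3.04 + 4.75 = 7.79 m
Step 2 — GM = KM - KG = 7.79 - 7.36 = 0.43 m

0.43 m


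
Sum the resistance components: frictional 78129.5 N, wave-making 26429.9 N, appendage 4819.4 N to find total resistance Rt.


Formula: Rt = Rf + Rw + Ra
Substituting: Rt = 78129.5 + 26429.9 + 4819.4
Result: Rt = 109378.8 N

109378.8 N


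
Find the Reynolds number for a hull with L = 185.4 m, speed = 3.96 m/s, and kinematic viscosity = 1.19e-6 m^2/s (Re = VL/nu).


Formula: Re = V * L / nu
Step 1 — V * L = 3.96 * 185.4 = 734.184 m^2/s
Step 2 — Re = 734.184 / 1.19e-6 = 6.17e+08

6.17e+08


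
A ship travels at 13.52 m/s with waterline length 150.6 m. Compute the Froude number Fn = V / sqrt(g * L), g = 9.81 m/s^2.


Formula: Fn = V / sqrt(g * L)
Step 1 — g * L = 9.81 * 150.6 = 1477.386
Step 2 — sqrt(g * L) = sqrt(1477.386) = 38.436779
Step 3 — Fn = 13.52 / 38.436779 ≈ 0.35175 (5 s.f.)

0.35175


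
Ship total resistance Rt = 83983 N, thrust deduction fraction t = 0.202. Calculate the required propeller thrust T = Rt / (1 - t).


Formula: T = Rt / (1 - t)
Step 1 — (1 - t) = 1 - 0.202 = 0.798
Step 2 — T = 83983 / 0.798 ≈ 105240 N (5 s.f.)

105240 N


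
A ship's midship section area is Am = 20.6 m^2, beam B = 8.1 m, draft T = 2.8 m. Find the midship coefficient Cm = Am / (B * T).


Formula: Cm = Am / (B * T)
Step 1 — B * T = 8.1 * 2.8 = 22.68 m^2
Step 2 — Cm = 20.6 / 22.68 ≈ 0.90829 (5 s.f.)

0.90829


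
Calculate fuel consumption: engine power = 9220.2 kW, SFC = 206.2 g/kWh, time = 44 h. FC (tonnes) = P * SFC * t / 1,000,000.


Formula: FC (tonnes) = P * SFC * t / 1,000,000
Step 1 — P * SFC * t = 9220.2 * 206.2 * 44 = 83653030.56 g
Step 2 — FC (tonnes) = 83653030.56 / 1,000,000 ≈ 83.653 tonnes (5 s.f.)

83.653 tonnes


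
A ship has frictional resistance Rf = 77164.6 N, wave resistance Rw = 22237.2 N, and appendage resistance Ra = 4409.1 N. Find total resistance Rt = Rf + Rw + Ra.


Formula: Rt = Rf + Rw + Ra
Substituting: Rt = 77164.6 + 22237.2 + 4409.1
Result: Rt = 103810.9 N

103810.9 N


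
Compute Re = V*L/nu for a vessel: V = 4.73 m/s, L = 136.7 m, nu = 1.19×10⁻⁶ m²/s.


Formula: Re = V * L / nu
Step 1 — V * L = 4.73 * 136.7 = 646.591 m^2/s
Step 2 — Re = 646.591 / 1.19e-6 = 5.43e+08

5.43e+08


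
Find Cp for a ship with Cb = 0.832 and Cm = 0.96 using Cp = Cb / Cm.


Formula: Cp = Cb / Cm
Substituting: Cp = 0.832 / 0.96
Result: Cp ≈ 0.86667 (5 s.f.)

0.86667


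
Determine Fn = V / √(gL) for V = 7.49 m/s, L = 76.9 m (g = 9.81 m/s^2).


Formula: Fn = V / sqrt(g * L)
Step 1 — g * L = 9.81 * 76.9 = 754.389
Step 2 — sqrt(g * L) = sqrt(754.389) = 27.466143
Step 3 — Fn = 7.49 / 27.466143 ≈ 0.27270 (5 s.f.)

0.27270


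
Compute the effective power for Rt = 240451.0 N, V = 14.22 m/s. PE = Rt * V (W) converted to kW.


Formula: PE = Rt * V / 1000 (kW)
Step 1 — PE (W) = 240451.0 * 14.22 = 3419213.22 W
Step 2 — PE (kW) = 3419213.22 / 1000 ≈ 3419.2 kW (5 s.f.)

3419.2 kW


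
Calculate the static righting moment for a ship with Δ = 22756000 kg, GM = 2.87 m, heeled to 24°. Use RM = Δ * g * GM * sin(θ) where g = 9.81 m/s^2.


Formula: GZ = GM * sin(theta); RM = disp * g * GZ
Step 1 — GZ = 2.87 * sin(24°) = 2.87 * 0.406737 = 1.167335 m
Step 2 — RM = 22756000 * 9.81 * 1.167335 ≈ 260590000 N·m (5 s.f.)

260590000 N·m


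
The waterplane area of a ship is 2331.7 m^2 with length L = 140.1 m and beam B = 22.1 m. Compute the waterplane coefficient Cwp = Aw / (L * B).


Formula: Cwp = Aw / (L * B)
Step 1 — L * B = 140.1 * 22.1 = 3096.21 m^2
Step 2 — Cwp = 2331.7 / 3096.21 ≈ 0.75308 (5 s.f.)

0.75308


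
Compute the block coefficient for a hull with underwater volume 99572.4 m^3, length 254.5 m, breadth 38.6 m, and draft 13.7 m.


Formula: Cb = V / (L * B * T)
Step 1 — L * B * T = 254.5 * 38.6 * 13.7 = 134584.69 m^3
Step 2 — Cb = 99572.4 / 134584.69 ≈ 0.73985 (5 s.f.)

0.73985


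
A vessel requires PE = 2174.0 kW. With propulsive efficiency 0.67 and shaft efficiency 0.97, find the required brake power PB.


Formula: PB = PE / (eta_D * eta_S)
Step 1 — combined efficiency = eta_D * eta_S = 0.67 * 0.97 = 0.6499
Step 2 — PB = 2174.0 / 0.6499 ≈ 3345.1 kW (5 s.f.)

3345.1 kW


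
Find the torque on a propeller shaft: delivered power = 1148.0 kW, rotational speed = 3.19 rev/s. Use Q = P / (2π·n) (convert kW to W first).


Formula: Q = P_W / (2 * pi * n)
Step 1 — P_W = 1148.0 kW * 1000 = 1148000.0 W
Step 2 — 2 * pi * n = 2 * pi * 3.19 = 20.043361
Step 3 — Q = 1148000.0 / 20.043361 ≈ 57276 N·m (5 s.f.)

57276 N·m


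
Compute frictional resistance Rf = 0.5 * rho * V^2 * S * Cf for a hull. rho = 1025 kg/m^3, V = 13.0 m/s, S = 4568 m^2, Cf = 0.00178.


Formula: Rf = 0.5 * rho * V^2 * S * Cf
Step 1 — V^2 = 13.0^2 = 169.0
Step 2 — 0.5 * rho * V^2 = 0.5 * 1025 * 169.0 = 86612.5
Step 3 — Rf = 86612.5 * 4568 * 0.00178 ≈ 704250 N (5 s.f.)

704250 N


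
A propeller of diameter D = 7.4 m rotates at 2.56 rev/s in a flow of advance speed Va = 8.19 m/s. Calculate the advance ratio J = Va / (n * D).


Formula: J = Va / (n * D)
Step 1 — n * D = 2.56 * 7.4 = 18.944
Step 2 — J = 8.19 / 18.944 ≈ 0.43233 (5 s.f.)

0.43233


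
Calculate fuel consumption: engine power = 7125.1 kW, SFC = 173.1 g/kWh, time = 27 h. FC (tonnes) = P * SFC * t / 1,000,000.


Formula: FC (tonnes) = P * SFC * t / 1,000,000
Step 1 — P * SFC * t = 7125.1 * 173.1 * 27 = 33300579.87 g
Step 2 — FC (tonnes) = 33300579.87 / 1,000,000 ≈ 33.301 tonnes (5 s.f.)

33.301 tonnes


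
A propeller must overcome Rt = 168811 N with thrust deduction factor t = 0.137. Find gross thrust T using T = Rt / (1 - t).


Formula: T = Rt / (1 - t)
Step 1 — (1 - t) = 1 - 0.137 = 0.863
Step 2 — T = 168811 / 0.863 ≈ 195610 N (5 s.f.)

195610 N


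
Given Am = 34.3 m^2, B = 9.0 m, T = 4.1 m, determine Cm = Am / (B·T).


Formula: Cm = Am / (B * T)
Step 1 — B * T = 9.0 * 4.1 = 36.9 m^2
Step 2 — Cm = 34.3 / 36.9 ≈ 0.92954 (5 s.f.)

0.92954


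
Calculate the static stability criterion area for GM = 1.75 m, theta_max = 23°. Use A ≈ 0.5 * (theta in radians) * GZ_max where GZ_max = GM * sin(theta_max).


Formula: GZ_max = GM * sin(theta); Area = 0.5 * theta_rad * GZ_max
Step 1 — GZ_max = 1.75 * sin(23°) = 1.75 * 0.390731 = 0.683779 m
Step 2 — theta_rad = 23 * pi/180 = 0.401426 rad
Step 3 — Area = 0.5 * 0.401426 * 0.683779 ≈ 0.13724 m·rad (5 s.f.)

0.13724 m·rad


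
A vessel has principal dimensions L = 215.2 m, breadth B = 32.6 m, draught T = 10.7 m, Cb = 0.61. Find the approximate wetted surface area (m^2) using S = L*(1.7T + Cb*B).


Formula: S = 1.7*L*T + V/T with V = Cb*L*B*T, i.e. S = L * (1.7*T + Cb*B)
Step 1 — 1.7*T = 1.7 * 10.7 = 18.19 m
Step 2 — Cb*B = 0.61 * 32.6 = 19.886 m
Step 3 — 1.7*T + Cb*B = 18.19 + 19.886 = 38.076 m
Step 4 — S = 215.2 * 38.076 ≈ 8194.0 m^2 (5 s.f.)

8194.0 m^2


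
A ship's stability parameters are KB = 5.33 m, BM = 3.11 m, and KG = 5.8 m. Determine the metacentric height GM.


Formula: GM = KB + BM - KG
Step 1 — KM = KB + BM = 5.33 + 3.11 = 8.44 m
Step 2 — GM = KM - KG = 8.44 - 5.8 = 2.64 m

2.64 m


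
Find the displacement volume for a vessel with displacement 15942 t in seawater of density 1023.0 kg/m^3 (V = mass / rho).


Formula: V = mass / rho
Step 1 — convert tonnes to kg: 15942 t * 1000 = 15942000 kg
Step 2 — V = 15942000 / 1023.0 ≈ 15584 m^3 (5 s.f.)

15584 m^3


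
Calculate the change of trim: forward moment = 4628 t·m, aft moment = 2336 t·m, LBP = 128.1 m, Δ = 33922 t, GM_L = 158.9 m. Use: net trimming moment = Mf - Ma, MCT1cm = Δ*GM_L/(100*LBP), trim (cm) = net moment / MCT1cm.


Formula: net trimming moment = Mf - Ma; MCT1cm = Δ*GM_L/(100*LBP); trim = net moment / MCT1cm
Step 1 — net trimming moment = 4628 - 2336 = 2292 t·m
Step 2 — MCT1cm = 33922 * 158.9 / (100 * 128.1) = 420.7811 t·m/cm
Step 3 — trim = 2292 / 420.7811 ≈ 5.4470 cm (5 s.f.)

5.4470 cm


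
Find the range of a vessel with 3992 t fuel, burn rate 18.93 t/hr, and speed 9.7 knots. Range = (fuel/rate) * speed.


Formula: endurance = fuel / rate; range = endurance * speed
Step 1 — endurance = 3992 / 18.93 = 210.8822 hours
Step 2 — range = 210.8822 * 9.7 ≈ 2045.6 nautical miles (5 s.f.)

2045.6 NM


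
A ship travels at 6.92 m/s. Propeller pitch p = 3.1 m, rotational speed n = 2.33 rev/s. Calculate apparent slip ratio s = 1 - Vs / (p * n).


Formula: s = 1 - Vs / (p * n)
Step 1 — p * n = 3.1 * 2.33 = 7.223
Step 2 — Vs / (p*n) = 6.92 / 7.223 = 0.958051 (6 d.p.)
Step 3 — s = 1 - 0.958051 = 0.041949

0.041949


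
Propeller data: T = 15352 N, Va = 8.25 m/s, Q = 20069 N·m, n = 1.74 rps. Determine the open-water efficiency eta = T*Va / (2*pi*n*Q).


Formula: eta = T * Va / (2 * pi * n * Q)
Step 1 — numerator = T * Va = 15352 * 8.25 = 126654.0
Step 2 — 2 * pi * n = 2 * pi * 1.74 = 10.932742
Step 3 — denominator = 10.932742 * 20069 = 219409.2
Step 4 — eta = 126654.0 / 219409.2 ≈ 0.57725 (5 s.f.)

0.57725


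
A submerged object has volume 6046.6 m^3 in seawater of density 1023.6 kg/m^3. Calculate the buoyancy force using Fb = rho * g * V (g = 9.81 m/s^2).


Formula: Fb = rho * g * V
Substituting: Fb = 1023.6 * 9.81 * 6046.6
Intermediate: 1023.6 * 9.81 = 10041.516
Result: Fb = 10041.516 * 6046.6 ≈ 60717000 N (5 s.f.)

60717000 N


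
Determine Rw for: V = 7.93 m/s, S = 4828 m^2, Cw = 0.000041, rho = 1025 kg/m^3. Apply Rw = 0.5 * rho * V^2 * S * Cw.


Formula: Rw = 0.5 * rho * V^2 * S * Cw
Step 1 — V^2 = 7.93^2 = 62.8849
Step 2 — 0.5 * rho * V^2 = 0.5 * 1025 * 62.8849 = 32228.51125
Step 3 — Rw = 32228.51125 * 4828 * 0.000041 ≈ 6379.6 N (5 s.f.)

6379.6 N


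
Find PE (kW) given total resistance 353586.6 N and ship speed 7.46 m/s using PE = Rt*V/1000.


Formula: PE = Rt * V / 1000 (kW)
Step 1 — PE (W) = 353586.6 * 7.46 = 2637756.036 W
Step 2 — PE (kW) = 2637756.036 / 1000 ≈ 2637.8 kW (5 s.f.)

2637.8 kW


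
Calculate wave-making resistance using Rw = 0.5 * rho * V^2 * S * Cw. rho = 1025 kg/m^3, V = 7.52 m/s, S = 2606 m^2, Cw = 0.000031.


Formula: Rw = 0.5 * rho * V^2 * S * Cw
Step 1 — V^2 = 7.52^2 = 56.5504
Step 2 — 0.5 * rho * V^2 = 0.5 * 1025 * 56.5504 = 28982.08
Step 3 — Rw = 28982.08 * 2606 * 0.000031 ≈ 2341.3 N (5 s.f.)

2341.3 N


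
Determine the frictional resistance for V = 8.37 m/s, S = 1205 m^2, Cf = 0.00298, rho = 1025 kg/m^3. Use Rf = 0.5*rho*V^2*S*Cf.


Formula: Rf = 0.5 * rho * V^2 * S * Cf
Step 1 — V^2 = 8.37^2 = 70.0569
Step 2 — 0.5 * rho * V^2 = 0.5 * 1025 * 70.0569 = 35904.16125
Step 3 — Rf = 35904.16125 * 1205 * 0.00298 ≈ 128930 N (5 s.f.)

128930 N


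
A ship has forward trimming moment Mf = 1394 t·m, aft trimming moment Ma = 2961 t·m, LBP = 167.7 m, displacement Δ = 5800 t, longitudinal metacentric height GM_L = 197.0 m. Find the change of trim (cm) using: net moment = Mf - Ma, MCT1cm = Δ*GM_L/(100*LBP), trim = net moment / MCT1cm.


Formula: net trimming moment = Mf - Ma; MCT1cm = Δ*GM_L/(100*LBP); trim = net moment / MCT1cm
Step 1 — net trimming moment = 1394 - 2961 = -1567 t·m
Step 2 — MCT1cm = 5800 * 197.0 / (100 * 167.7) = 68.1336 t·m/cm
Step 3 — trim = -1567 / 68.1336 ≈ -22.999 cm (5 s.f.)

-22.999 cm


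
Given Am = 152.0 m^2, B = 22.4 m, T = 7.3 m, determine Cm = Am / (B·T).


Formula: Cm = Am / (B * T)
Step 1 — B * T = 22.4 * 7.3 = 163.52 m^2
Step 2 — Cm = 152.0 / 163.52 ≈ 0.92955 (5 s.f.)

0.92955


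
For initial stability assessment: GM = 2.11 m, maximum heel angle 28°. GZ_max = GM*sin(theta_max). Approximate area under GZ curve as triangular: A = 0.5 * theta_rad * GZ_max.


Formula: GZ_max = GM * sin(theta); Area = 0.5 * theta_rad * GZ_max
Step 1 — GZ_max = 2.11 * sin(28°) = 2.11 * 0.469472 = 0.990586 m
Step 2 — theta_rad = 28 * pi/180 = 0.488692 rad
Step 3 — Area = 0.5 * 0.488692 * 0.990586 ≈ 0.24205 m·rad (5 s.f.)

0.24205 m·rad


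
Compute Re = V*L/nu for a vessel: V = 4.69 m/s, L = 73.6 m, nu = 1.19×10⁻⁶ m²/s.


Formula: Re = V * L / nu
Step 1 — V * L = 4.69 * 73.6 = 345.184 m^2/s
Step 2 — Re = 345.184 / 1.19e-6 = 2.90e+08

2.90e+08


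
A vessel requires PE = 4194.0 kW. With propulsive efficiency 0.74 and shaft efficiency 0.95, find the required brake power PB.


Formula: PB = PE / (eta_D * eta_S)
Step 1 — combined efficiency = eta_D * eta_S = 0.74 * 0.95 = 0.703
Step 2 — PB = 4194.0 / 0.703 ≈ 5965.9 kW (5 s.f.)

5965.9 kW


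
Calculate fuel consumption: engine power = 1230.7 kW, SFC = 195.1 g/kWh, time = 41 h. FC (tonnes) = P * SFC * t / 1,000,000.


Formula: FC (tonnes) = P * SFC * t / 1,000,000
Step 1 — P * SFC * t = 1230.7 * 195.1 * 41 = 9844492.37 g
Step 2 — FC (tonnes) = 9844492.37 / 1,000,000 ≈ 9.8445 tonnes (5 s.f.)

9.8445 tonnes


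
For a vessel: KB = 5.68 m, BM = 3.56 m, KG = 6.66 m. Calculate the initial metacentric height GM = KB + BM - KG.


Formula: GM = KB + BM - KG
Step 1 — KM = KB + BM = 5.68 + 3.56 = 9.24 m
Step 2 — GM = KM - KG = 9.24 - 6.66 = 2.58 m

2.58 m


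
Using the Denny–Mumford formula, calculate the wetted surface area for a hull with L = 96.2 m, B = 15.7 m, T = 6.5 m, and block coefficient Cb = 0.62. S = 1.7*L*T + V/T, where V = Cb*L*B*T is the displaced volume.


Formula: S = 1.7*L*T + V/T with V = Cb*L*B*T, i.e. S = L * (1.7*T + Cb*B)
Step 1 — 1.7*T = 1.7 * 6.5 = 11.05 m
Step 2 — Cb*B = 0.62 * 15.7 = 9.734 m
Step 3 — 1.7*T + Cb*B = 11.05 + 9.734 = 20.784 m
Step 4 — S = 96.2 * 20.784 ≈ 1999.4 m^2 (5 s.f.)

1999.4 m^2


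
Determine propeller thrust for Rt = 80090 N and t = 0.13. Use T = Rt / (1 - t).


Formula: T = Rt / (1 - t)
Step 1 — (1 - t) = 1 - 0.13 = 0.87
Step 2 — T = 80090 / 0.87 ≈ 92057 N (5 s.f.)

92057 N


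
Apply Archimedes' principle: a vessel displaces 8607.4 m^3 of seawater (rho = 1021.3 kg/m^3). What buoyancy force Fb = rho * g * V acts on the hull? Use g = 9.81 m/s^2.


Formula: Fb = rho * g * V
Substituting: Fb = 1021.3 * 9.81 * 8607.4
Intermediate: 1021.3 * 9.81 = 10018.953
Result: Fb = 10018.953 * 8607.4 ≈ 86237000 N (5 s.f.)

86237000 N


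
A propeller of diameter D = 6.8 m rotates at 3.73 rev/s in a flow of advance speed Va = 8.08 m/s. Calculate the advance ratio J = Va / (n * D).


Formula: J = Va / (n * D)
Step 1 — n * D = 3.73 * 6.8 = 25.364
Step 2 — J = 8.08 / 25.364 ≈ 0.31856 (5 s.f.)

0.31856


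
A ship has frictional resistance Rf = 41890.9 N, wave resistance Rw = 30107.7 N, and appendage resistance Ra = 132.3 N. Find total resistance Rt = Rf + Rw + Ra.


Formula: Rt = Rf + Rw + Ra
Substituting: Rt = 41890.9 + 30107.7 + 132.3
Result: Rt = 72130.9 N

72130.9 N


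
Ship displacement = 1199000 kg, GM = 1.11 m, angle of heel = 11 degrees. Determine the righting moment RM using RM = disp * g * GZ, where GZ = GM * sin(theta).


Formula: GZ = GM * sin(theta); RM = disp * g * GZ
Step 1 — GZ = 1.11 * sin(11°) = 1.11 * 0.190809 = 0.211798 m
Step 2 — RM = 1199000 * 9.81 * 0.211798 ≈ 2491200 N·m (5 s.f.)

2491200 N·m


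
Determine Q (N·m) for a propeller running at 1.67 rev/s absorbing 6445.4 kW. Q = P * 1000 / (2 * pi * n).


Formula: Q = P_W / (2 * pi * n)
Step 1 — P_W = 6445.4 kW * 1000 = 6445400.0 W
Step 2 — 2 * pi * n = 2 * pi * 1.67 = 10.492919
Step 3 — Q = 6445400.0 / 10.492919 ≈ 614260 N·m (5 s.f.)

614260 N·m


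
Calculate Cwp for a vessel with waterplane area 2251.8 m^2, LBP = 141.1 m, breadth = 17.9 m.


Formula: Cwp = Aw / (L * B)
Step 1 — L * B = 141.1 * 17.9 = 2525.69 m^2
Step 2 — Cwp = 2251.8 / 2525.69 ≈ 0.89156 (5 s.f.)

0.89156


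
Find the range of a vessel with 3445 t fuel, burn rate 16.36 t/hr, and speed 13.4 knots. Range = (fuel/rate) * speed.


Formula: endurance = fuel / rate; range = endurance * speed
Step 1 — endurance = 3445 / 16.36 = 210.5746 hours
Step 2 — range = 210.5746 * 13.4 ≈ 2821.7 nautical miles (5 s.f.)

2821.7 NM


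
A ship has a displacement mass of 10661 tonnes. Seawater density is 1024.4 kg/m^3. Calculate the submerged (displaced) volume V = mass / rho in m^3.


Formula: V = mass / rho
Step 1 — convert tonnes to kg: 10661 t * 1000 = 10661000 kg
Step 2 — V = 10661000 / 1024.4 ≈ 10407 m^3 (5 s.f.)

10407 m^3


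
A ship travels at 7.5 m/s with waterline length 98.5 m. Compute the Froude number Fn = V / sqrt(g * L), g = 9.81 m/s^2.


Formula: Fn = V / sqrt(g * L)
Step 1 — g * L = 9.81 * 98.5 = 966.285
Step 2 — sqrt(g * L) = sqrt(966.285) = 31.085125
Step 3 — Fn = 7.5 / 31.085125 ≈ 0.24127 (5 s.f.)

0.24127


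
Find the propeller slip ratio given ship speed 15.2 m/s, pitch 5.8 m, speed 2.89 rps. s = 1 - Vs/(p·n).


Formula: s = 1 - Vs / (p * n)
Step 1 — p * n = 5.8 * 2.89 = 16.762
Step 2 — Vs / (p*n) = 15.2 / 16.762 = 0.906813 (6 d.p.)
Step 3 — s = 1 - 0.906813 = 0.093187

0.093187


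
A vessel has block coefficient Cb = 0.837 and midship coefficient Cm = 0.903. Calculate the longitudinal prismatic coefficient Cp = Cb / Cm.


Formula: Cp = Cb / Cm
Substituting: Cp = 0.837 / 0.903
Result: Cp ≈ 0.92691 (5 s.f.)

0.92691


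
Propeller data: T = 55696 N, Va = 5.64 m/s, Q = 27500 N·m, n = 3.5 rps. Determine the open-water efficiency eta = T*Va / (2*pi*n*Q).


Formula: eta = T * Va / (2 * pi * n * Q)
Step 1 — numerator = T * Va = 55696 * 5.64 = 314125.44
Step 2 — 2 * pi * n = 2 * pi * 3.5 = 21.991149
Step 3 — denominator = 21.991149 * 27500 = 604756.6
Step 4 — eta = 314125.44 / 604756.6 ≈ 0.51942 (5 s.f.)

0.51942


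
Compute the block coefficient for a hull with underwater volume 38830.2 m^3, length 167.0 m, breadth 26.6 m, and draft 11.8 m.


Formula: Cb = V / (L * B * T)
Step 1 — L * B * T = 167.0 * 26.6 * 11.8 = 52417.96 m^3
Step 2 — Cb = 38830.2 / 52417.96 ≈ 0.74078 (5 s.f.)

0.74078


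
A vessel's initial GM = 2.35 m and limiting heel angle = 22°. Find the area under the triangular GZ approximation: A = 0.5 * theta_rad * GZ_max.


Formula: GZ_max = GM * sin(theta); Area = 0.5 * theta_rad * GZ_max
Step 1 — GZ_max = 2.35 * sin(22°) = 2.35 * 0.374607 = 0.880326 m
Step 2 — theta_rad = 22 * pi/180 = 0.383972 rad
Step 3 — Area = 0.5 * 0.383972 * 0.880326 ≈ 0.16901 m·rad (5 s.f.)

0.16901 m·rad


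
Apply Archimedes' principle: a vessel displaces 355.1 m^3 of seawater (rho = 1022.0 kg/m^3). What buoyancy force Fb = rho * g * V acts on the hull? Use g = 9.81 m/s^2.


Formula: Fb = rho * g * V
Substituting: Fb = 1022.0 * 9.81 * 355.1
Intermediate: 1022.0 * 9.81 = 10025.82
Result: Fb = 10025.82 * 355.1 ≈ 3560200 N (5 s.f.)

3560200 N


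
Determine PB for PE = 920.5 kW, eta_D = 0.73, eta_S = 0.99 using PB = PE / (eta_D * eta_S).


Formula: PB = PE / (eta_D * eta_S)
Step 1 — combined efficiency = eta_D * eta_S = 0.73 * 0.99 = 0.7227
Step 2 — PB = 920.5 / 0.7227 ≈ 1273.7 kW (5 s.f.)

1273.7 kW


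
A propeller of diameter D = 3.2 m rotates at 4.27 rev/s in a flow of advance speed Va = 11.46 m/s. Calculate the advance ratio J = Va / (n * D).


Formula: J = Va / (n * D)
Step 1 — n * D = 4.27 * 3.2 = 13.664
Step 2 — J = 11.46 / 13.664 ≈ 0.83870 (5 s.f.)

0.83870


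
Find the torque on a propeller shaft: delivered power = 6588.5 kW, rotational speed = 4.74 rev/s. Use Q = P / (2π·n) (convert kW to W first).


Formula: Q = P_W / (2 * pi * n)
Step 1 — P_W = 6588.5 kW * 1000 = 6588500.0 W
Step 2 — 2 * pi * n = 2 * pi * 4.74 = 29.782298
Step 3 — Q = 6588500.0 / 29.782298 ≈ 221220 N·m (5 s.f.)

221220 N·m


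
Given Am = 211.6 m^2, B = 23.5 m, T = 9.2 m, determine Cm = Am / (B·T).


Formula: Cm = Am / (B * T)
Step 1 — B * T = 23.5 * 9.2 = 216.2 m^2
Step 2 — Cm = 211.6 / 216.2 ≈ 0.97872 (5 s.f.)

0.97872


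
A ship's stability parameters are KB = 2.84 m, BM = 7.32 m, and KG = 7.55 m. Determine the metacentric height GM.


Formula: GM = KB + BM - KG
Step 1 — KM = KB + BM = 2.84 + 7.32 = 10.16 m
Step 2 — GM = KM - KG = 10.16 - 7.55 = 2.61 m

2.61 m


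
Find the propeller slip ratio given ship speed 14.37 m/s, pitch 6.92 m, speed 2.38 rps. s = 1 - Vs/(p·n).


Formula: s = 1 - Vs / (p * n)
Step 1 — p * n = 6.92 * 2.38 = 16.4696
Step 2 — Vs / (p*n) = 14.37 / 16.4696 = 0.872517 (6 d.p.)
Step 3 — s = 1 - 0.872517 = 0.127483

0.127483


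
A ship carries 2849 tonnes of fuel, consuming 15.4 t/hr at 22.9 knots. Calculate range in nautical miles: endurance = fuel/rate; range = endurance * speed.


Formula: endurance = fuel / rate; range = endurance * speed
Step 1 — endurance = 2849 / 15.4 = 185.0 hours
Step 2 — range = 185.0 * 22.9 ≈ 4236.5 nautical miles (5 s.f.)

4236.5 NM


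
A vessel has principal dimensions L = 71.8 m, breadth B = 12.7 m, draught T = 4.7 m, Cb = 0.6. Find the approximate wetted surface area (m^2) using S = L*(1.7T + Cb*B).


Formula: S = 1.7*L*T + V/T with V = Cb*L*B*T, i.e. S = L * (1.7*T + Cb*B)
Step 1 — 1.7*T = 1.7 * 4.7 = 7.99 m
Step 2 — Cb*B = 0.6 * 12.7 = 7.62 m
Step 3 — 1.7*T + Cb*B = 7.99 + 7.62 = 15.61 m
Step 4 — S = 71.8 * 15.61 ≈ 1120.8 m^2 (5 s.f.)

1120.8 m^2


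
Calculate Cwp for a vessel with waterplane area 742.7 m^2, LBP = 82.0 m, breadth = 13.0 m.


Formula: Cwp = Aw / (L * B)
Step 1 — L * B = 82.0 * 13.0 = 1066.0 m^2
Step 2 — Cwp = 742.7 / 1066.0 ≈ 0.69672 (5 s.f.)

0.69672


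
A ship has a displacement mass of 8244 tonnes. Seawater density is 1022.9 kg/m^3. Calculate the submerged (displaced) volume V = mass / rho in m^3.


Formula: V = mass / rho
Step 1 — convert tonnes to kg: 8244 t * 1000 = 8244000 kg
Step 2 — V = 8244000 / 1022.9 ≈ 8059.4 m^3 (5 s.f.)

8059.4 m^3


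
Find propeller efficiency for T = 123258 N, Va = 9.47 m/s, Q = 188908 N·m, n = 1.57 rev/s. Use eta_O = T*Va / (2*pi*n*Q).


Formula: eta = T * Va / (2 * pi * n * Q)
Step 1 — numerator = T * Va = 123258 * 9.47 = 1167253.26
Step 2 — 2 * pi * n = 2 * pi * 1.57 = 9.864601
Step 3 — denominator = 9.864601 * 188908 = 1863502.05
Step 4 — eta = 1167253.26 / 1863502.05 ≈ 0.62638 (5 s.f.)

0.62638


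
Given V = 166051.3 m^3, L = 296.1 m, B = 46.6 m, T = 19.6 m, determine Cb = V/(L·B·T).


Formula: Cb = V / (L * B * T)
Step 1 — L * B * T = 296.1 * 46.6 * 19.6 = 270445.896 m^3
Step 2 — Cb = 166051.3 / 270445.896 ≈ 0.61399 (5 s.f.)

0.61399


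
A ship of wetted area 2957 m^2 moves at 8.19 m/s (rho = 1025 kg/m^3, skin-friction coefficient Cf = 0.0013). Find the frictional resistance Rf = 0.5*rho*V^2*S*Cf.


Formula: Rf = 0.5 * rho * V^2 * S * Cf
Step 1 — V^2 = 8.19^2 = 67.0761
Step 2 — 0.5 * rho * V^2 = 0.5 * 1025 * 67.0761 = 34376.50125
Step 3 — Rf = 34376.50125 * 2957 * 0.0013 ≈ 132150 N (5 s.f.)

132150 N


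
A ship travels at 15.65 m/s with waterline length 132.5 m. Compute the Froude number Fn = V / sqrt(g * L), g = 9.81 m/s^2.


Formula: Fn = V / sqrt(g * L)
Step 1 — g * L = 9.81 * 132.5 = 1299.825
Step 2 — sqrt(g * L) = sqrt(1299.825) = 36.053086
Step 3 — Fn = 15.65 / 36.053086 ≈ 0.43408 (5 s.f.)

0.43408


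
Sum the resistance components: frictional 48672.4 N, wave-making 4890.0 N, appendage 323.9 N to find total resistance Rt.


Formula: Rt = Rf + Rw + Ra
Substituting: Rt = 48672.4 + 4890.0 + 323.9
Result: Rt = 53886.3 N

53886.3 N


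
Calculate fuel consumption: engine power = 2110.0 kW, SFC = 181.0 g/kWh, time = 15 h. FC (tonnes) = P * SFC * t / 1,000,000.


Formula: FC (tonnes) = P * SFC * t / 1,000,000
Step 1 — P * SFC * t = 2110.0 * 181.0 * 15 = 5728650.0 g
Step 2 — FC (tonnes) = 5728650.0 / 1,000,000 ≈ 5.7287 tonnes (5 s.f.)

5.7287 tonnes


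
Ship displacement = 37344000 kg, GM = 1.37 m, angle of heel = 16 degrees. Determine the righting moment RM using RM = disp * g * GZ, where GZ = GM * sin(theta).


Formula: GZ = GM * sin(theta); RM = disp * g * GZ
Step 1 — GZ = 1.37 * sin(16°) = 1.37 * 0.275637 = 0.377623 m
Step 2 — RM = 37344000 * 9.81 * 0.377623 ≈ 138340000 N·m (5 s.f.)

138340000 N·m


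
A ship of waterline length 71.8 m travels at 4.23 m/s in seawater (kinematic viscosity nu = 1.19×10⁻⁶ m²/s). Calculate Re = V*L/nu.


Formula: Re = V * L / nu
Step 1 — V * L = 4.23 * 71.8 = 303.714 m^2/s
Step 2 — Re = 303.714 / 1.19e-6 = 2.55e+08

2.55e+08


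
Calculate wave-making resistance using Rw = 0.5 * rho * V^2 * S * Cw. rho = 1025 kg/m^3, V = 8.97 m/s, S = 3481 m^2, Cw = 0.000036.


Formula: Rw = 0.5 * rho * V^2 * S * Cw
Step 1 — V^2 = 8.97^2 = 80.4609
Step 2 — 0.5 * rho * V^2 = 0.5 * 1025 * 80.4609 = 41236.21125
Step 3 — Rw = 41236.21125 * 3481 * 0.000036 ≈ 5167.6 N (5 s.f.)

5167.6 N


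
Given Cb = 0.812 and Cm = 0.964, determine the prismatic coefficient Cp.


Formula: Cp = Cb / Cm
Substituting: Cp = 0.812 / 0.964
Result: Cp ≈ 0.84232 (5 s.f.)

0.84232


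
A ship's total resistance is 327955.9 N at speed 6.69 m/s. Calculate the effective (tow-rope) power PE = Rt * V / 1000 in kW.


Formula: PE = Rt * V / 1000 (kW)
Step 1 — PE (W) = 327955.9 * 6.69 = 2194024.971 W
Step 2 — PE (kW) = 2194024.971 / 1000 ≈ 2194.0 kW (5 s.f.)

2194.0 kW


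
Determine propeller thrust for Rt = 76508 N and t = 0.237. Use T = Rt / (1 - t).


Formula: T = Rt / (1 - t)
Step 1 — (1 - t) = 1 - 0.237 = 0.763
Step 2 — T = 76508 / 0.763 ≈ 100270 N (5 s.f.)

100270 N


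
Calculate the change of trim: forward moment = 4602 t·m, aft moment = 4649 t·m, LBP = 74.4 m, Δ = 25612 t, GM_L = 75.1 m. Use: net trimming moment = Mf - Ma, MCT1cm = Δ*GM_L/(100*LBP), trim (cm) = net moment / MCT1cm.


Formula: net trimming moment = Mf - Ma; MCT1cm = Δ*GM_L/(100*LBP); trim = net moment / MCT1cm
Step 1 — net trimming moment = 4602 - 4649 = -47 t·m
Step 2 — MCT1cm = 25612 * 75.1 / (100 * 74.4) = 258.5297 t·m/cm
Step 3 — trim = -47 / 258.5297 ≈ -0.18180 cm (5 s.f.)

-0.18180 cm


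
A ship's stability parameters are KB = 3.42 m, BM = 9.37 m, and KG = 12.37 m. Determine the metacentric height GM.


Formula: GM = KB + BM - KG
Step 1 — KM = KB + BM = 3.42 + 9.37 = 12.79 m
Step 2 — GM = KM - KG = 12.79 - 12.37 = 0.42 m

0.42 m


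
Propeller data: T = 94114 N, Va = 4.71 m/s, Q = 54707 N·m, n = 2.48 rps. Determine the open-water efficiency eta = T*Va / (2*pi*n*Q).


Formula: eta = T * Va / (2 * pi * n * Q)
Step 1 — numerator = T * Va = 94114 * 4.71 = 443276.94
Step 2 — 2 * pi * n = 2 * pi * 2.48 = 15.5823
Step 3 — denominator = 15.5823 * 54707 = 852460.89
Step 4 — eta = 443276.94 / 852460.89 ≈ 0.52000 (5 s.f.)

0.52000


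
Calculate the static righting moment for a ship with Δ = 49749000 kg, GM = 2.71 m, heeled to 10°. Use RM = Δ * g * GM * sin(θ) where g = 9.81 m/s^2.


Formula: GZ = GM * sin(theta); RM = disp * g * GZ
Step 1 — GZ = 2.71 * sin(10°) = 2.71 * 0.173648 = 0.470586 m
Step 2 — RM = 49749000 * 9.81 * 0.470586 ≈ 229660000 N·m (5 s.f.)

229660000 N·m


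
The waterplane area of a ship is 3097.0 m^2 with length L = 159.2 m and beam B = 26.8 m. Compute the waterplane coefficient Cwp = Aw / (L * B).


Formula: Cwp = Aw / (L * B)
Step 1 — L * B = 159.2 * 26.8 = 4266.56 m^2
Step 2 — Cwp = 3097.0 / 4266.56 ≈ 0.72588 (5 s.f.)

0.72588


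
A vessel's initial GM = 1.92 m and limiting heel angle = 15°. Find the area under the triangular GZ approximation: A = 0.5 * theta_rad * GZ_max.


Formula: GZ_max = GM * sin(theta); Area = 0.5 * theta_rad * GZ_max
Step 1 — GZ_max = 1.92 * sin(15°) = 1.92 * 0.258819 = 0.496932 m
Step 2 — theta_rad = 15 * pi/180 = 0.261799 rad
Step 3 — Area = 0.5 * 0.261799 * 0.496932 ≈ 0.065048 m·rad (5 s.f.)

0.065048 m·rad


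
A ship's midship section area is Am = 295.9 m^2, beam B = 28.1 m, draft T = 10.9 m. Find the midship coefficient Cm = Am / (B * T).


Formula: Cm = Am / (B * T)
Step 1 — B * T = 28.1 * 10.9 = 306.29 m^2
Step 2 — Cm = 295.9 / 306.29 ≈ 0.96608 (5 s.f.)

0.96608


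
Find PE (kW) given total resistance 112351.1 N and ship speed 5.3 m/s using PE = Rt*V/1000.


Formula: PE = Rt * V / 1000 (kW)
Step 1 — PE (W) = 112351.1 * 5.3 = 595460.83 W
Step 2 — PE (kW) = 595460.83 / 1000 ≈ 595.46 kW (5 s.f.)

595.46 kW


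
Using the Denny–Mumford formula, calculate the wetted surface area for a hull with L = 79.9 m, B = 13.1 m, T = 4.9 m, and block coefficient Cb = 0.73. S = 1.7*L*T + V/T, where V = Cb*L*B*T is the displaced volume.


Formula: S = 1.7*L*T + V/T with V = Cb*L*B*T, i.e. S = L * (1.7*T + Cb*B)
Step 1 — 1.7*T = 1.7 * 4.9 = 8.33 m
Step 2 — Cb*B = 0.73 * 13.1 = 9.563 m
Step 3 — 1.7*T + Cb*B = 8.33 + 9.563 = 17.893 m
Step 4 — S = 79.9 * 17.893 ≈ 1429.7 m^2 (5 s.f.)

1429.7 m^2


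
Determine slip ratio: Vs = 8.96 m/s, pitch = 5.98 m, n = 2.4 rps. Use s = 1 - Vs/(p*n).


Formula: s = 1 - Vs / (p * n)
Step 1 — p * n = 5.98 * 2.4 = 14.352
Step 2 — Vs / (p*n) = 8.96 / 14.352 = 0.624303 (6 d.p.)
Step 3 — s = 1 - 0.624303 = 0.375697

0.375697


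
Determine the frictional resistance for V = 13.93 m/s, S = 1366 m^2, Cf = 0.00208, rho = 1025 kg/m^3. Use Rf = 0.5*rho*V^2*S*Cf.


Formula: Rf = 0.5 * rho * V^2 * S * Cf
Step 1 — V^2 = 13.93^2 = 194.0449
Step 2 — 0.5 * rho * V^2 = 0.5 * 1025 * 194.0449 = 99448.01125
Step 3 — Rf = 99448.01125 * 1366 * 0.00208 ≈ 282560 N (5 s.f.)

282560 N


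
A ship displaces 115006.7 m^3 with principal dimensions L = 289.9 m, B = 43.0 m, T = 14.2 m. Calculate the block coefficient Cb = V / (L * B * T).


Formula: Cb = V / (L * B * T)
Step 1 — L * B * T = 289.9 * 43.0 * 14.2 = 177012.94 m^3
Step 2 — Cb = 115006.7 / 177012.94 ≈ 0.64971 (5 s.f.)

0.64971


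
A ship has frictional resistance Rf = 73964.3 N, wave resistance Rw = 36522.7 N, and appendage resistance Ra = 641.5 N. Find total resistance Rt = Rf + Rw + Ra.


Formula: Rt = Rf + Rw + Ra
Substituting: Rt = 73964.3 + 36522.7 + 641.5
Result: Rt = 111128.5 N

111128.5 N


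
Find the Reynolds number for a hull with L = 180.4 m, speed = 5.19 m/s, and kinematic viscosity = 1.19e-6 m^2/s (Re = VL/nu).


Formula: Re = V * L / nu
Step 1 — V * L = 5.19 * 180.4 = 936.276 m^2/s
Step 2 — Re = 936.276 / 1.19e-6 = 7.87e+08

7.87e+08


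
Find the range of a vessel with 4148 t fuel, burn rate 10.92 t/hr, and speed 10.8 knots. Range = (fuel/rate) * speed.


Formula: endurance = fuel / rate; range = endurance * speed
Step 1 — endurance = 4148 / 10.92 = 379.8535 hours
Step 2 — range = 379.8535 * 10.8 ≈ 4102.4 nautical miles (5 s.f.)

4102.4 NM


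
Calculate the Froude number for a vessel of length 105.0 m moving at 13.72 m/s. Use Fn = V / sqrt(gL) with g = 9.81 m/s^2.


Formula: Fn = V / sqrt(g * L)
Step 1 — g * L = 9.81 * 105.0 = 1030.05
Step 2 — sqrt(g * L) = sqrt(1030.05) = 32.094392
Step 3 — Fn = 13.72 / 32.094392 ≈ 0.42749 (5 s.f.)

0.42749


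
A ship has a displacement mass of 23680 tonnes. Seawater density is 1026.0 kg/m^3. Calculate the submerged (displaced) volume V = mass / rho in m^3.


Formula: V = mass / rho
Step 1 — convert tonnes to kg: 23680 t * 1000 = 23680000 kg
Step 2 — V = 23680000 / 1026.0 ≈ 23080 m^3 (5 s.f.)

23080 m^3


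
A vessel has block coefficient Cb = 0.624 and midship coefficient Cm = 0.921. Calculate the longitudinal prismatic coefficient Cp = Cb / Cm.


Formula: Cp = Cb / Cm
Substituting: Cp = 0.624 / 0.921
Result: Cp ≈ 0.67752 (5 s.f.)

0.67752


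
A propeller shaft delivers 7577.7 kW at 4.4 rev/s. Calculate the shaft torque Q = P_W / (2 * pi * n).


Formula: Q = P_W / (2 * pi * n)
Step 1 — P_W = 7577.7 kW * 1000 = 7577700.0 W
Step 2 — 2 * pi * n = 2 * pi * 4.4 = 27.646015
Step 3 — Q = 7577700.0 / 27.646015 ≈ 274100 N·m (5 s.f.)

274100 N·m


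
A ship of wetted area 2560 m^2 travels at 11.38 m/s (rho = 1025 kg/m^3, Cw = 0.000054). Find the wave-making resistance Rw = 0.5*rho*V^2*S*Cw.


Formula: Rw = 0.5 * rho * V^2 * S * Cw
Step 1 — V^2 = 11.38^2 = 129.5044
Step 2 — 0.5 * rho * V^2 = 0.5 * 1025 * 129.5044 = 66371.005
Step 3 — Rw = 66371.005 * 2560 * 0.000054 ≈ 9175.1 N (5 s.f.)

9175.1 N


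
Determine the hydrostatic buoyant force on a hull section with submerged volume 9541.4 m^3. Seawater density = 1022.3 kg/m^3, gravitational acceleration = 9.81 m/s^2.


Formula: Fb = rho * g * V
Substituting: Fb = 1022.3 * 9.81 * 9541.4
Intermediate: 1022.3 * 9.81 = 10028.763
Result: Fb = 10028.763 * 9541.4 ≈ 95688000 N (5 s.f.)

95688000 N


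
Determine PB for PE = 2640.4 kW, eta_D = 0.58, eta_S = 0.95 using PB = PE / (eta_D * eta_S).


Formula: PB = PE / (eta_D * eta_S)
Step 1 — combined efficiency = eta_D * eta_S = 0.58 * 0.95 = 0.551
Step 2 — PB = 2640.4 / 0.551 ≈ 4792.0 kW (5 s.f.)

4792.0 kW


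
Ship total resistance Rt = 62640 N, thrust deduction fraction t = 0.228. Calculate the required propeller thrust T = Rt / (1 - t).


Formula: T = Rt / (1 - t)
Step 1 — (1 - t) = 1 - 0.228 = 0.772
Step 2 — T = 62640 / 0.772 ≈ 81140 N (5 s.f.)

81140 N


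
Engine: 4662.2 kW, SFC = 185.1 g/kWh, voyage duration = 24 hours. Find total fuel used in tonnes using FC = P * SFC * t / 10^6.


Formula: FC (tonnes) = P * SFC * t / 1,000,000
Step 1 — P * SFC * t = 4662.2 * 185.1 * 24 = 20711357.28 g
Step 2 — FC (tonnes) = 20711357.28 / 1,000,000 ≈ 20.711 tonnes (5 s.f.)

20.711 tonnes


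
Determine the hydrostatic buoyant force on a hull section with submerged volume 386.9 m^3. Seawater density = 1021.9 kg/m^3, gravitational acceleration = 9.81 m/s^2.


Formula: Fb = rho * g * V
Substituting: Fb = 1021.9 * 9.81 * 386.9
Intermediate: 1021.9 * 9.81 = 10024.839
Result: Fb = 10024.839 * 386.9 ≈ 3878600 N (5 s.f.)

3878600 N


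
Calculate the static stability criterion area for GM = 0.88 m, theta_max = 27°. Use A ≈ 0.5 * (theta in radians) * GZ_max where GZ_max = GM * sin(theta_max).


Formula: GZ_max = GM * sin(theta); Area = 0.5 * theta_rad * GZ_max
Step 1 — GZ_max = 0.88 * sin(27°) = 0.88 * 0.45399 = 0.399511 m
Step 2 — theta_rad = 27 * pi/180 = 0.471239 rad
Step 3 — Area = 0.5 * 0.471239 * 0.399511 ≈ 0.094133 m·rad (5 s.f.)

0.094133 m·rad


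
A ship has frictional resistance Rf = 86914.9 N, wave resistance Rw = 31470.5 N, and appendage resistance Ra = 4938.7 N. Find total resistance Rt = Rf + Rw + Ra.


Formula: Rt = Rf + Rw + Ra
Substituting: Rt = 86914.9 + 31470.5 + 4938.7
Result: Rt = 123324.1 N

123324.1 N


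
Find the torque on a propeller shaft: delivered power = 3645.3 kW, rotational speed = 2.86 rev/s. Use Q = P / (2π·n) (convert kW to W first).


Formula: Q = P_W / (2 * pi * n)
Step 1 — P_W = 3645.3 kW * 1000 = 3645300.0 W
Step 2 — 2 * pi * n = 2 * pi * 2.86 = 17.96991
Step 3 — Q = 3645300.0 / 17.96991 ≈ 202860 N·m (5 s.f.)

202860 N·m


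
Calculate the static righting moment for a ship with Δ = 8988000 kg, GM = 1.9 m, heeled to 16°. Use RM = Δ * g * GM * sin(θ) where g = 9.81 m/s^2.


Formula: GZ = GM * sin(theta); RM = disp * g * GZ
Step 1 — GZ = 1.9 * sin(16°) = 1.9 * 0.275637 = 0.52371 m
Step 2 — RM = 8988000 * 9.81 * 0.52371 ≈ 46177000 N·m (5 s.f.)

46177000 N·m


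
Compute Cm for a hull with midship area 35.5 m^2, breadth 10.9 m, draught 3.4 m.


Formula: Cm = Am / (B * T)
Step 1 — B * T = 10.9 * 3.4 = 37.06 m^2
Step 2 — Cm = 35.5 / 37.06 ≈ 0.95791 (5 s.f.)

0.95791


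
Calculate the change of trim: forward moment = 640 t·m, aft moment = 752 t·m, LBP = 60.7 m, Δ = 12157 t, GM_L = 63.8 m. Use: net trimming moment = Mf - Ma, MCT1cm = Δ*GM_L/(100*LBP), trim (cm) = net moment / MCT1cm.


Formula: net trimming moment = Mf - Ma; MCT1cm = Δ*GM_L/(100*LBP); trim = net moment / MCT1cm
Step 1 — net trimming moment = 640 - 752 = -112 t·m
Step 2 — MCT1cm = 12157 * 63.8 / (100 * 60.7) = 127.7787 t·m/cm
Step 3 — trim = -112 / 127.7787 ≈ -0.87652 cm (5 s.f.)

-0.87652 cm


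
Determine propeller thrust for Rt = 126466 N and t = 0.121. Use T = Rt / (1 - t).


Formula: T = Rt / (1 - t)
Step 1 — (1 - t) = 1 - 0.121 = 0.879
Step 2 — T = 126466 / 0.879 ≈ 143870 N (5 s.f.)

143870 N
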